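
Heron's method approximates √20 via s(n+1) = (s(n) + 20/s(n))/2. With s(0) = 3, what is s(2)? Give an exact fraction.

1561/348

s(1) = (3 + 20/3)/2 = 29/6.
s(2) = (29/6 + 20/(29/6))/2 = 1561/348.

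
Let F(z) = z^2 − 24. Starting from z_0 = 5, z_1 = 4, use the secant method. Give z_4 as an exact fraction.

4316/881

F(5) = 1, F(4) = −8. z_2 = 4 − (−8)·(4 − 5)/((−8) − 1) = 44/9.
F(4) = −8, F(44/9) = −8/81. z_3 = (44/9) − (−8/81)·((44/9) − 4)/((−8/81) − (−8)) = 49/10.
F(44/9) = −8/81, F(49/10) = 1/100. z_4 = (49/10) − (1/100)·((49/10) − (44/9))/((1/100) − (−8/81)) = 4316/881.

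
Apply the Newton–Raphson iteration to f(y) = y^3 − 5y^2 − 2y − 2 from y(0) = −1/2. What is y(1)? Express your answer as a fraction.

f'(y) = 3y^2 − 10y − 2.
f(−1/2) = −19/8, f'(−1/2) = 15/4, so y(1) = (−1/2) − (−19/8)/(15/4) = 2/15.

2/15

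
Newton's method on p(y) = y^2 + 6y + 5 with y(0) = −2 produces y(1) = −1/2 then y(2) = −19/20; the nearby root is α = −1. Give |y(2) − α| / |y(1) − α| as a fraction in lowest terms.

1/10

y(1) − α = −1/2 − (−1) = −1/2 + 1 = 1/2, so |y(1) − α| = 1/2.
y(2) − α = −19/20 − (−1) = −19/20 + 1 = 1/20, so |y(2) − α| = 1/20.
Ratio = (1/20) / (1/2) = 1/10.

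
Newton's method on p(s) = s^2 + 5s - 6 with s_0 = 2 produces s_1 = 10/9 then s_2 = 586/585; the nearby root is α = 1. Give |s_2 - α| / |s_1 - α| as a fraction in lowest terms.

1/65

s_1 - α = 10/9 - 1 = 1/9, so |s_1 - α| = 1/9.
s_2 - α = 586/585 - 1 = 1/585, so |s_2 - α| = 1/585.
Ratio = (1/585) / (1/9) = 1/65.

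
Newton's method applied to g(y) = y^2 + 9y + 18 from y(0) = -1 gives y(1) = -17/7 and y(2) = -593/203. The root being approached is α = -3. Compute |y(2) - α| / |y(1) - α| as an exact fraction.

y(1) - α = -17/7 - (-3) = -17/7 + 3 = 4/7, so |y(1) - α| = 4/7.
y(2) - α = -593/203 - (-3) = -593/203 + 3 = 16/203, so |y(2) - α| = 16/203.
Ratio = (16/203) / (4/7) = 4/29.

4/29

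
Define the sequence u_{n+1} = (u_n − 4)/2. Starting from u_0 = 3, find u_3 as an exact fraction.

−25/8

u_1 = (3 − 4)/2 = −1/2.
u_2 = ((−1/2) − 4)/2 = −9/4.
u_3 = ((−9/4) − 4)/2 = −25/8.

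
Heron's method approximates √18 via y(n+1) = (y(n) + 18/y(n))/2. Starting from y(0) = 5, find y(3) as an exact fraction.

y(1) = (5 + 18/5)/2 = 43/10.
y(2) = (43/10 + 18/(43/10))/2 = 3649/860.
y(3) = (3649/860 + 18/(3649/860))/2 = 26628001/6276280.

26628001/6276280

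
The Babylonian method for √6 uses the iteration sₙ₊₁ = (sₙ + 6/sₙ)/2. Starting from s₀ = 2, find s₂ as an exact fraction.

49/20

s₁ = (2 + 6/2)/2 = 5/2.
s₂ = (5/2 + 6/(5/2))/2 = 49/20.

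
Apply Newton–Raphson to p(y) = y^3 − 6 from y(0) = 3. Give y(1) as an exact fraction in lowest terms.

20/9

p'(y) = 3y^2.
p(3) = 21, p'(3) = 27, so y(1) = 3 − 21/27 = 20/9.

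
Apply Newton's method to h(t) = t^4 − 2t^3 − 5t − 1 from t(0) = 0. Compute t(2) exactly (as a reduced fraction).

h'(t) = 4t^3 − 6t^2 − 5.
h(0) = −1, h'(0) = −5, so t(1) = 0 − (−1)/(−5) = −1/5.
h(−1/5) = 11/625, h'(−1/5) = −659/125, so t(2) = (−1/5) − (11/625)/(−659/125) = −648/3295.

−648/3295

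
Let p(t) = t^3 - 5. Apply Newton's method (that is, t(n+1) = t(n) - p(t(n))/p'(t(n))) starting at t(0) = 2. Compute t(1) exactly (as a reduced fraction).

7/4

p'(t) = 3t^2.
p(2) = 3, p'(2) = 12, so t(1) = 2 - 3/12 = 7/4.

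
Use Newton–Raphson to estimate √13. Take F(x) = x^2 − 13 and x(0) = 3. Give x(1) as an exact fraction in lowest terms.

11/3

F'(x) = 2x.
F(3) = −4, F'(3) = 6, so x(1) = 3 − (−4)/6 = 11/3.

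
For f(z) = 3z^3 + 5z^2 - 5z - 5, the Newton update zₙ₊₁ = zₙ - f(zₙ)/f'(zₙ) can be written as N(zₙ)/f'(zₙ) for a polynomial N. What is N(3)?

212

f'(z) = 9z^2 + 10z - 5.
N(z) = z·f'(z) - f(z) = z·(9z^2 + 10z - 5) - (3z^3 + 5z^2 - 5z - 5) = 6z^3 + 5z^2 + 5.
N(3) = 212.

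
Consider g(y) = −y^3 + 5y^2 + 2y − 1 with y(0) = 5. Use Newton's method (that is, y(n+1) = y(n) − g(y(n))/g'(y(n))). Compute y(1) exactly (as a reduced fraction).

g'(y) = −3y^2 + 10y + 2.
g(5) = 9, g'(5) = −23, so y(1) = 5 − 9/(−23) = 124/23.

124/23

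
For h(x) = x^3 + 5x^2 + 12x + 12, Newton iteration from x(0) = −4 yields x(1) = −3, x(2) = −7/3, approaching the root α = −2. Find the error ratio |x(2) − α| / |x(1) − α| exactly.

1/3

x(1) − α = −3 − (−2) = −3 + 2 = −1, so |x(1) − α| = 1.
x(2) − α = −7/3 − (−2) = −7/3 + 2 = −1/3, so |x(2) − α| = 1/3.
Ratio = (1/3) / 1 = 1/3.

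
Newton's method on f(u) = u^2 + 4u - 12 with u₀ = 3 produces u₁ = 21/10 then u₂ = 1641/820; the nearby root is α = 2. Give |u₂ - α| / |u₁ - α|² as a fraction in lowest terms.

u₁ - α = 21/10 - 2 = 1/10, so |u₁ - α| = 1/10.
u₂ - α = 1641/820 - 2 = 1/820, so |u₂ - α| = 1/820.
|u₁ - α|² = 1/100.
Ratio = (1/820) / (1/100) = 5/41.

5/41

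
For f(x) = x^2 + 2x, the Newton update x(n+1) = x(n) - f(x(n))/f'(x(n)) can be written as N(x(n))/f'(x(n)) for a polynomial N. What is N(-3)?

9

f'(x) = 2x + 2.
N(x) = x·f'(x) - f(x) = x·(2x + 2) - (x^2 + 2x) = x^2.
N(-3) = 9.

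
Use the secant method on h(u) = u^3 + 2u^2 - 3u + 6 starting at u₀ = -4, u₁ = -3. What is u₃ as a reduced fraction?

h(-4) = -14, h(-3) = 6. u₂ = (-3) - 6·((-3) - (-4))/(6 - (-14)) = -33/10.
h(-3) = 6, h(-33/10) = 1743/1000. u₃ = (-33/10) - (1743/1000)·((-33/10) - (-3))/((1743/1000) - 6) = -1619/473.

-1619/473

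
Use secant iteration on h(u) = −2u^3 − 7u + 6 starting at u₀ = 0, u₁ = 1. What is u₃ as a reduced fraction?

74/101

h(0) = 6, h(1) = −3. u₂ = 1 − (−3)·(1 − 0)/((−3) − 6) = 2/3.
h(1) = −3, h(2/3) = 20/27. u₃ = (2/3) − (20/27)·((2/3) − 1)/((20/27) − (−3)) = 74/101.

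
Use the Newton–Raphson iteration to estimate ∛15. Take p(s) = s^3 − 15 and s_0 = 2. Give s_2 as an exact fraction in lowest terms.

42751/17298

p'(s) = 3s^2.
p(2) = −7, p'(2) = 12, so s_1 = 2 − (−7)/12 = 31/12.
p(31/12) = 3871/1728, p'(31/12) = 961/48, so s_2 = (31/12) − (3871/1728)/(961/48) = 42751/17298.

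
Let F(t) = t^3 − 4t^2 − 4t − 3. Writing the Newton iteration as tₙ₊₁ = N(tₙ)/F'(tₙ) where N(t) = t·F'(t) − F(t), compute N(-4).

F'(t) = 3t^2 − 8t − 4.
N(t) = t·F'(t) − F(t) = t·(3t^2 − 8t − 4) − (t^3 − 4t^2 − 4t − 3) = 2t^3 − 4t^2 + 3.
N(-4) = −189.

−189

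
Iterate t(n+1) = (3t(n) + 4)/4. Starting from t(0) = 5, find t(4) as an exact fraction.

1105/256

t(1) = (3·5 + 4)/4 = 19/4.
t(2) = (3·(19/4) + 4)/4 = 73/16.
t(3) = (3·(73/16) + 4)/4 = 283/64.
t(4) = (3·(283/64) + 4)/4 = 1105/256.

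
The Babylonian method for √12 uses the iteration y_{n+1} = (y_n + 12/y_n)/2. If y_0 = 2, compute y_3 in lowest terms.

97/28

y_1 = (2 + 12/2)/2 = 4.
y_2 = (4 + 12/4)/2 = 7/2.
y_3 = (7/2 + 12/(7/2))/2 = 97/28.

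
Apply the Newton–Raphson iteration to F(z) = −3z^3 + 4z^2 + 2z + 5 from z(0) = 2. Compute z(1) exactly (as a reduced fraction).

37/18

F'(z) = −9z^2 + 8z + 2.
F(2) = 1, F'(2) = −18, so z(1) = 2 − 1/(−18) = 37/18.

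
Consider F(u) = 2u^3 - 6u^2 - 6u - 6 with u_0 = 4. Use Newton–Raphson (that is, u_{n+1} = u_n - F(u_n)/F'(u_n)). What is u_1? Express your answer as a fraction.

F'(u) = 6u^2 - 12u - 6.
F(4) = 2, F'(4) = 42, so u_1 = 4 - 2/42 = 83/21.

83/21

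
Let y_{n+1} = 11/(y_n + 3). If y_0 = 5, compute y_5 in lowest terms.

10604/5015

y_1 = 11/(5 + 3) = 11/8.
y_2 = 11/(11/8 + 3) = 88/35.
y_3 = 11/(88/35 + 3) = 385/193.
y_4 = 11/(385/193 + 3) = 2123/964.
y_5 = 11/(2123/964 + 3) = 10604/5015.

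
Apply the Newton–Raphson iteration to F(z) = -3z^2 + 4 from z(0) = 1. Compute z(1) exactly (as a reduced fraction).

F'(z) = -6z.
F(1) = 1, F'(1) = -6, so z(1) = 1 - 1/(-6) = 7/6.

7/6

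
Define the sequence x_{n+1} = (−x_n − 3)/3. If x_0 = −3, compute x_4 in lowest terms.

−7/9

x_1 = (−(−3) − 3)/3 = 0.
x_2 = (−0 − 3)/3 = −1.
x_3 = (−(−1) − 3)/3 = −2/3.
x_4 = (−(−2/3) − 3)/3 = −7/9.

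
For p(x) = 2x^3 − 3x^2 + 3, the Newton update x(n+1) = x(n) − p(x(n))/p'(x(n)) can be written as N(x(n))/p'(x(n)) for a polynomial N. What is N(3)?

78

p'(x) = 6x^2 − 6x.
N(x) = x·p'(x) − p(x) = x·(6x^2 − 6x) − (2x^3 − 3x^2 + 3) = 4x^3 − 3x^2 − 3.
N(3) = 78.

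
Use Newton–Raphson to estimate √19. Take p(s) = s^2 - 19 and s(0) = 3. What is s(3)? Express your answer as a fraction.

268753/61656

p'(s) = 2s.
p(3) = -10, p'(3) = 6, so s(1) = 3 - (-10)/6 = 14/3.
p(14/3) = 25/9, p'(14/3) = 28/3, so s(2) = (14/3) - (25/9)/(28/3) = 367/84.
p(367/84) = 625/7056, p'(367/84) = 367/42, so s(3) = (367/84) - (625/7056)/(367/42) = 268753/61656.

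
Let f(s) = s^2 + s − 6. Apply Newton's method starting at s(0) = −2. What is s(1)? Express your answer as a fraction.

−10/3

f'(s) = 2s + 1.
f(−2) = −4, f'(−2) = −3, so s(1) = (−2) − (−4)/(−3) = −10/3.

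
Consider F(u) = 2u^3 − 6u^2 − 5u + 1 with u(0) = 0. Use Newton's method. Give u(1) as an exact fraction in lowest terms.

F'(u) = 6u^2 − 12u − 5.
F(0) = 1, F'(0) = −5, so u(1) = 0 − 1/(−5) = 1/5.

1/5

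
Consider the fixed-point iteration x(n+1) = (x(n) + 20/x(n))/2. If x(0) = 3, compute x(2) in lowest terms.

1561/348

x(1) = (3 + 20/3)/2 = 29/6.
x(2) = (29/6 + 20/(29/6))/2 = 1561/348.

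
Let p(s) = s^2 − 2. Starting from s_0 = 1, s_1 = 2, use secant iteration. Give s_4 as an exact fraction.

58/41

p(1) = −1, p(2) = 2. s_2 = 2 − 2·(2 − 1)/(2 − (−1)) = 4/3.
p(2) = 2, p(4/3) = −2/9. s_3 = (4/3) − (−2/9)·((4/3) − 2)/((−2/9) − 2) = 7/5.
p(4/3) = −2/9, p(7/5) = −1/25. s_4 = (7/5) − (−1/25)·((7/5) − (4/3))/((−1/25) − (−2/9)) = 58/41.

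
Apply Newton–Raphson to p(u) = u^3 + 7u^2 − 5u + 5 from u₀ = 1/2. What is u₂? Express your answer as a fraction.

−977/22231

p'(u) = 3u^2 + 14u − 5.
p(1/2) = 35/8, p'(1/2) = 11/4, so u₁ = (1/2) − (35/8)/(11/4) = −12/11.
p(−12/11) = 23275/1331, p'(−12/11) = −2021/121, so u₂ = (−12/11) − (23275/1331)/(−2021/121) = −977/22231.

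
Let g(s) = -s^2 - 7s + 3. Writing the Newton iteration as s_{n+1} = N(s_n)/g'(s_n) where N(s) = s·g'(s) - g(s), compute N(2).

-7

g'(s) = -2s - 7.
N(s) = s·g'(s) - g(s) = s·(-2s - 7) - (-s^2 - 7s + 3) = -s^2 - 3.
N(2) = -7.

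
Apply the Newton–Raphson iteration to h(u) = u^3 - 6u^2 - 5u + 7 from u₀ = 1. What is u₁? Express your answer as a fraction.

h'(u) = 3u^2 - 12u - 5.
h(1) = -3, h'(1) = -14, so u₁ = 1 - (-3)/(-14) = 11/14.

11/14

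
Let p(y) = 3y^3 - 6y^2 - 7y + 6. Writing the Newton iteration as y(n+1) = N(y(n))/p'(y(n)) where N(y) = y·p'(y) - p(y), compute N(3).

102

p'(y) = 9y^2 - 12y - 7.
N(y) = y·p'(y) - p(y) = y·(9y^2 - 12y - 7) - (3y^3 - 6y^2 - 7y + 6) = 6y^3 - 6y^2 - 6.
N(3) = 102.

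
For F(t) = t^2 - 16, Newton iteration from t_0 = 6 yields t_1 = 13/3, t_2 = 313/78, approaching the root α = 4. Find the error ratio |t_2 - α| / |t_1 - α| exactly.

1/26

t_1 - α = 13/3 - 4 = 1/3, so |t_1 - α| = 1/3.
t_2 - α = 313/78 - 4 = 1/78, so |t_2 - α| = 1/78.
Ratio = (1/78) / (1/3) = 1/26.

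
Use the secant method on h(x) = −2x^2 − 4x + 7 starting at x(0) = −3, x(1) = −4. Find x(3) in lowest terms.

h(−3) = 1, h(−4) = −9. x(2) = (−4) − (−9)·((−4) − (−3))/((−9) − 1) = −31/10.
h(−4) = −9, h(−31/10) = 9/50. x(3) = (−31/10) − (9/50)·((−31/10) − (−4))/((9/50) − (−9)) = −53/17.

−53/17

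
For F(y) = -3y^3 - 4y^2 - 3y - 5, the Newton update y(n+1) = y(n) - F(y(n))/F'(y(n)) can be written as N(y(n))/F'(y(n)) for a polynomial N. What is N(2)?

F'(y) = -9y^2 - 8y - 3.
N(y) = y·F'(y) - F(y) = y·(-9y^2 - 8y - 3) - (-3y^3 - 4y^2 - 3y - 5) = -6y^3 - 4y^2 + 5.
N(2) = -59.

-59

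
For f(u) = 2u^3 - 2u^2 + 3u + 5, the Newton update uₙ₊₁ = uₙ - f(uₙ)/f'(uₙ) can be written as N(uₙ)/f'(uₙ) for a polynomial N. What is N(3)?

f'(u) = 6u^2 - 4u + 3.
N(u) = u·f'(u) - f(u) = u·(6u^2 - 4u + 3) - (2u^3 - 2u^2 + 3u + 5) = 4u^3 - 2u^2 - 5.
N(3) = 85.

85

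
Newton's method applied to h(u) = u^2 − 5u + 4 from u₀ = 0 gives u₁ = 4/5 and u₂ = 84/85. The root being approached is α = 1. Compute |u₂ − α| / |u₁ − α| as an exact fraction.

u₁ − α = 4/5 − 1 = −1/5, so |u₁ − α| = 1/5.
u₂ − α = 84/85 − 1 = −1/85, so |u₂ − α| = 1/85.
Ratio = (1/85) / (1/5) = 1/17.

1/17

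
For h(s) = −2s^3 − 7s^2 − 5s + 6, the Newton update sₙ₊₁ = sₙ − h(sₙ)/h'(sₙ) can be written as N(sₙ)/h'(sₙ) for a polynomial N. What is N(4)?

h'(s) = −6s^2 − 14s − 5.
N(s) = s·h'(s) − h(s) = s·(−6s^2 − 14s − 5) − (−2s^3 − 7s^2 − 5s + 6) = −4s^3 − 7s^2 − 6.
N(4) = −374.

−374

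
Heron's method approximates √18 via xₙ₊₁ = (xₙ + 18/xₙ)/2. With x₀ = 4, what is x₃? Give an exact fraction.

665857/156944

x₁ = (4 + 18/4)/2 = 17/4.
x₂ = (17/4 + 18/(17/4))/2 = 577/136.
x₃ = (577/136 + 18/(577/136))/2 = 665857/156944.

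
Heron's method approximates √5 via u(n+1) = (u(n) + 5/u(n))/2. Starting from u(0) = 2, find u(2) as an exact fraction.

161/72

u(1) = (2 + 5/2)/2 = 9/4.
u(2) = (9/4 + 5/(9/4))/2 = 161/72.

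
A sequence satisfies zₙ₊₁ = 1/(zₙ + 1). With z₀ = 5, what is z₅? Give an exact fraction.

20/33

z₁ = 1/(5 + 1) = 1/6.
z₂ = 1/(1/6 + 1) = 6/7.
z₃ = 1/(6/7 + 1) = 7/13.
z₄ = 1/(7/13 + 1) = 13/20.
z₅ = 1/(13/20 + 1) = 20/33.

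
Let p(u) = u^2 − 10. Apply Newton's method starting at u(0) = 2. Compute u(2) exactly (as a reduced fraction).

89/28

p'(u) = 2u.
p(2) = −6, p'(2) = 4, so u(1) = 2 − (−6)/4 = 7/2.
p(7/2) = 9/4, p'(7/2) = 7, so u(2) = (7/2) − (9/4)/7 = 89/28.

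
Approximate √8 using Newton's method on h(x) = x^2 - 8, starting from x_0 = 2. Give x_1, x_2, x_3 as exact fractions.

x_1 = 3, x_2 = 17/6, x_3 = 577/204

h'(x) = 2x.
h(2) = -4, h'(2) = 4, so x_1 = 2 - (-4)/4 = 3.
h(3) = 1, h'(3) = 6, so x_2 = 3 - 1/6 = 17/6.
h(17/6) = 1/36, h'(17/6) = 17/3, so x_3 = (17/6) - (1/36)/(17/3) = 577/204.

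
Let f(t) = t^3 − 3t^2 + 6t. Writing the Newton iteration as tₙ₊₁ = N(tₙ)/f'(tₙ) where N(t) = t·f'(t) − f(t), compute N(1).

−1

f'(t) = 3t^2 − 6t + 6.
N(t) = t·f'(t) − f(t) = t·(3t^2 − 6t + 6) − (t^3 − 3t^2 + 6t) = 2t^3 − 3t^2.
N(1) = −1.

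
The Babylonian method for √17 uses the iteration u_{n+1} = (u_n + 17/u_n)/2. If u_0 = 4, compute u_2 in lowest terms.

2177/528

u_1 = (4 + 17/4)/2 = 33/8.
u_2 = (33/8 + 17/(33/8))/2 = 2177/528.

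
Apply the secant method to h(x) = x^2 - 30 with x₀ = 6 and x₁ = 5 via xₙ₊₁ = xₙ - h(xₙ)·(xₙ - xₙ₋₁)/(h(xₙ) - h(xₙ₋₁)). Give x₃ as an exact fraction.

126/23

h(6) = 6, h(5) = -5. x₂ = 5 - (-5)·(5 - 6)/((-5) - 6) = 60/11.
h(5) = -5, h(60/11) = -30/121. x₃ = (60/11) - (-30/121)·((60/11) - 5)/((-30/121) - (-5)) = 126/23.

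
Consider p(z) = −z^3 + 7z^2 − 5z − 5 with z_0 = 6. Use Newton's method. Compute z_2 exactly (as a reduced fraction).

437993/72587

p'(z) = −3z^2 + 14z − 5.
p(6) = 1, p'(6) = −29, so z_1 = 6 − 1/(−29) = 175/29.
p(175/29) = −320/24389, p'(175/29) = −25030/841, so z_2 = (175/29) − (−320/24389)/(−25030/841) = 437993/72587.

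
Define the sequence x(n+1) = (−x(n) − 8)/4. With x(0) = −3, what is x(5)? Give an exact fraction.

x(1) = (−(−3) − 8)/4 = −5/4.
x(2) = (−(−5/4) − 8)/4 = −27/16.
x(3) = (−(−27/16) − 8)/4 = −101/64.
x(4) = (−(−101/64) − 8)/4 = −411/256.
x(5) = (−(−411/256) − 8)/4 = −1637/1024.

−1637/1024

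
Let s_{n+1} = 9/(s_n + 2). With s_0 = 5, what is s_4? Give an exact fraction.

s_1 = 9/(5 + 2) = 9/7.
s_2 = 9/(9/7 + 2) = 63/23.
s_3 = 9/(63/23 + 2) = 207/109.
s_4 = 9/(207/109 + 2) = 981/425.

981/425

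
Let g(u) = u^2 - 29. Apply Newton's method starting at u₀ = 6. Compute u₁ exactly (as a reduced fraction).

65/12

g'(u) = 2u.
g(6) = 7, g'(6) = 12, so u₁ = 6 - 7/12 = 65/12.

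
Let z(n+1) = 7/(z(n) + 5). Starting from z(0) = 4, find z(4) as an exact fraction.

z(1) = 7/(4 + 5) = 7/9.
z(2) = 7/(7/9 + 5) = 63/52.
z(3) = 7/(63/52 + 5) = 364/323.
z(4) = 7/(364/323 + 5) = 2261/1979.

2261/1979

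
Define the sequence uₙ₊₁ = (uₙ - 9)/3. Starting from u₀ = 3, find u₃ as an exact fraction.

u₁ = (3 - 9)/3 = -2.
u₂ = ((-2) - 9)/3 = -11/3.
u₃ = ((-11/3) - 9)/3 = -38/9.

-38/9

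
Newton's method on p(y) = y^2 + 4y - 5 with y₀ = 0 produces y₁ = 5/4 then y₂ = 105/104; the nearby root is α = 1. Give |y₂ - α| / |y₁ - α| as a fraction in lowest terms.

1/26

y₁ - α = 5/4 - 1 = 1/4, so |y₁ - α| = 1/4.
y₂ - α = 105/104 - 1 = 1/104, so |y₂ - α| = 1/104.
Ratio = (1/104) / (1/4) = 1/26.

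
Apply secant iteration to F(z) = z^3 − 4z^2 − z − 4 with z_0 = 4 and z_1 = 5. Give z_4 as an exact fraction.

F(4) = −8, F(5) = 16. z_2 = 5 − 16·(5 − 4)/(16 − (−8)) = 13/3.
F(5) = 16, F(13/3) = −56/27. z_3 = (13/3) − (−56/27)·((13/3) − 5)/((−56/27) − 16) = 269/61.
F(13/3) = −56/27, F(269/61) = −99848/226981. z_4 = (269/61) − (−99848/226981)·((269/61) − (13/3))/((−99848/226981) − (−56/27)) = 396169/89420.

396169/89420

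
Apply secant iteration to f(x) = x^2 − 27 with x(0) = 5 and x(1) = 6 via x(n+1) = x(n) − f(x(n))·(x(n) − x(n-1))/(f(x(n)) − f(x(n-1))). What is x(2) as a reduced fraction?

57/11

f(5) = −2, f(6) = 9. x(2) = 6 − 9·(6 − 5)/(9 − (−2)) = 57/11.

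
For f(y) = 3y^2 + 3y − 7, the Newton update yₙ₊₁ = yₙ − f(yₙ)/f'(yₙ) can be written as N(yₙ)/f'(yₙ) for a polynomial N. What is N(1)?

10

f'(y) = 6y + 3.
N(y) = y·f'(y) − f(y) = y·(6y + 3) − (3y^2 + 3y − 7) = 3y^2 + 7.
N(1) = 10.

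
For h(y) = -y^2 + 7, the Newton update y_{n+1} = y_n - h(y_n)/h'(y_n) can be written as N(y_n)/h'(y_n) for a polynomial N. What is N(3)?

h'(y) = -2y.
N(y) = y·h'(y) - h(y) = y·(-2y) - (-y^2 + 7) = -y^2 - 7.
N(3) = -16.

-16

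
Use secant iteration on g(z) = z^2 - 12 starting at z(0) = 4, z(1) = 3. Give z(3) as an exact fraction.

g(4) = 4, g(3) = -3. z(2) = 3 - (-3)·(3 - 4)/((-3) - 4) = 24/7.
g(3) = -3, g(24/7) = -12/49. z(3) = (24/7) - (-12/49)·((24/7) - 3)/((-12/49) - (-3)) = 52/15.

52/15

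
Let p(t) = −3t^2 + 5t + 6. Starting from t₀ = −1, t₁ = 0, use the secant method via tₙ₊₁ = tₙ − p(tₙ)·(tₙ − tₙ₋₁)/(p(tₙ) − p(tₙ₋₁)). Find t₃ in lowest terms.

−24/29

p(−1) = −2, p(0) = 6. t₂ = 0 − 6·(0 − (−1))/(6 − (−2)) = −3/4.
p(0) = 6, p(−3/4) = 9/16. t₃ = (−3/4) − (9/16)·((−3/4) − 0)/((9/16) − 6) = −24/29.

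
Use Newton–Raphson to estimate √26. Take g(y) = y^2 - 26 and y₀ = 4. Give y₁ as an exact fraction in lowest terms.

21/4

g'(y) = 2y.
g(4) = -10, g'(4) = 8, so y₁ = 4 - (-10)/8 = 21/4.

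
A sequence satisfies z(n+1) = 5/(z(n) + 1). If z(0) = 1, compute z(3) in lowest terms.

z(1) = 5/(1 + 1) = 5/2.
z(2) = 5/(5/2 + 1) = 10/7.
z(3) = 5/(10/7 + 1) = 35/17.

35/17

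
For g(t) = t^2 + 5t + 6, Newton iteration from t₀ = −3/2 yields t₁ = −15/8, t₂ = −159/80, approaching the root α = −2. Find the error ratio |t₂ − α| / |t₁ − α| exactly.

t₁ − α = −15/8 − (−2) = −15/8 + 2 = 1/8, so |t₁ − α| = 1/8.
t₂ − α = −159/80 − (−2) = −159/80 + 2 = 1/80, so |t₂ − α| = 1/80.
Ratio = (1/80) / (1/8) = 1/10.

1/10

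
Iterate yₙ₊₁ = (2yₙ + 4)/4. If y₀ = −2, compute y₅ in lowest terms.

15/8

y₁ = (2·(−2) + 4)/4 = 0.
y₂ = (2·0 + 4)/4 = 1.
y₃ = (2·1 + 4)/4 = 3/2.
y₄ = (2·(3/2) + 4)/4 = 7/4.
y₅ = (2·(7/4) + 4)/4 = 15/8.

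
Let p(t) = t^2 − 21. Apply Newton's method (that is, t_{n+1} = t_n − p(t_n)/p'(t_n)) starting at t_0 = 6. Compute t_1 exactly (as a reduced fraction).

19/4

p'(t) = 2t.
p(6) = 15, p'(6) = 12, so t_1 = 6 − 15/12 = 19/4.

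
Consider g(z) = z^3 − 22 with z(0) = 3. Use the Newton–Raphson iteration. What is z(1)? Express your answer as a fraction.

76/27

g'(z) = 3z^2.
g(3) = 5, g'(3) = 27, so z(1) = 3 − 5/27 = 76/27.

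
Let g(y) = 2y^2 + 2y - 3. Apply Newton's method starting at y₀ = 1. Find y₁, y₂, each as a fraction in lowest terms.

g'(y) = 4y + 2.
g(1) = 1, g'(1) = 6, so y₁ = 1 - 1/6 = 5/6.
g(5/6) = 1/18, g'(5/6) = 16/3, so y₂ = (5/6) - (1/18)/(16/3) = 79/96.

y₁ = 5/6, y₂ = 79/96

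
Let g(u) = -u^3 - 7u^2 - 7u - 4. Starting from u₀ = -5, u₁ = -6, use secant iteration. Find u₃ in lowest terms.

g(-5) = -19, g(-6) = 2. u₂ = (-6) - 2·((-6) - (-5))/(2 - (-19)) = -124/21.
g(-6) = 2, g(-124/21) = -7904/9261. u₃ = (-124/21) - (-7904/9261)·((-124/21) - (-6))/((-7904/9261) - 2) = -78396/13213.

-78396/13213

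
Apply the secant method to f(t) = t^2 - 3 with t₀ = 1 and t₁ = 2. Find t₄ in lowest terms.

97/56

f(1) = -2, f(2) = 1. t₂ = 2 - 1·(2 - 1)/(1 - (-2)) = 5/3.
f(2) = 1, f(5/3) = -2/9. t₃ = (5/3) - (-2/9)·((5/3) - 2)/((-2/9) - 1) = 19/11.
f(5/3) = -2/9, f(19/11) = -2/121. t₄ = (19/11) - (-2/121)·((19/11) - (5/3))/((-2/121) - (-2/9)) = 97/56.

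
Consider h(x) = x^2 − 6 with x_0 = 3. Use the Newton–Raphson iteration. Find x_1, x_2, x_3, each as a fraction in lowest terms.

x_1 = 5/2, x_2 = 49/20, x_3 = 4801/1960

h'(x) = 2x.
h(3) = 3, h'(3) = 6, so x_1 = 3 − 3/6 = 5/2.
h(5/2) = 1/4, h'(5/2) = 5, so x_2 = (5/2) − (1/4)/5 = 49/20.
h(49/20) = 1/400, h'(49/20) = 49/10, so x_3 = (49/20) − (1/400)/(49/10) = 4801/1960.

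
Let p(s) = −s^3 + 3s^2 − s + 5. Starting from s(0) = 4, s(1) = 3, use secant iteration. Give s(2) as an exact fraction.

p(4) = −15, p(3) = 2. s(2) = 3 − 2·(3 − 4)/(2 − (−15)) = 53/17.

53/17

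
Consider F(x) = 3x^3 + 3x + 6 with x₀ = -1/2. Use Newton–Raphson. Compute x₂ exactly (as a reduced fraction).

-536/511

F'(x) = 9x^2 + 3.
F(-1/2) = 33/8, F'(-1/2) = 21/4, so x₁ = (-1/2) - (33/8)/(21/4) = -9/7.
F(-9/7) = -1452/343, F'(-9/7) = 876/49, so x₂ = (-9/7) - (-1452/343)/(876/49) = -536/511.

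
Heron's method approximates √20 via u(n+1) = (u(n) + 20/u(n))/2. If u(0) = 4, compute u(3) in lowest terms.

u(1) = (4 + 20/4)/2 = 9/2.
u(2) = (9/2 + 20/(9/2))/2 = 161/36.
u(3) = (161/36 + 20/(161/36))/2 = 51841/11592.

51841/11592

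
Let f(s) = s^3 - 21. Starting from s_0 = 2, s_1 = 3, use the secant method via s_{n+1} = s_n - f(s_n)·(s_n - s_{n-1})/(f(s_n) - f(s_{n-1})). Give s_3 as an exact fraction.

8035/2919

f(2) = -13, f(3) = 6. s_2 = 3 - 6·(3 - 2)/(6 - (-13)) = 51/19.
f(3) = 6, f(51/19) = -11388/6859. s_3 = (51/19) - (-11388/6859)·((51/19) - 3)/((-11388/6859) - 6) = 8035/2919.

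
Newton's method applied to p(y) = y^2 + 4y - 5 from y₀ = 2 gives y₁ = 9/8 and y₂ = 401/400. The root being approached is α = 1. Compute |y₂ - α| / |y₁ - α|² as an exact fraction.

4/25

y₁ - α = 9/8 - 1 = 1/8, so |y₁ - α| = 1/8.
y₂ - α = 401/400 - 1 = 1/400, so |y₂ - α| = 1/400.
|y₁ - α|² = 1/64.
Ratio = (1/400) / (1/64) = 4/25.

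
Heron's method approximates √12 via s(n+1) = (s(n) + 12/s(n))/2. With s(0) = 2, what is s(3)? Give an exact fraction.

s(1) = (2 + 12/2)/2 = 4.
s(2) = (4 + 12/4)/2 = 7/2.
s(3) = (7/2 + 12/(7/2))/2 = 97/28.

97/28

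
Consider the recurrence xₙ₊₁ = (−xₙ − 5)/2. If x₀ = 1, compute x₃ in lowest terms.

x₁ = (−1 − 5)/2 = −3.
x₂ = (−(−3) − 5)/2 = −1.
x₃ = (−(−1) − 5)/2 = −2.

−2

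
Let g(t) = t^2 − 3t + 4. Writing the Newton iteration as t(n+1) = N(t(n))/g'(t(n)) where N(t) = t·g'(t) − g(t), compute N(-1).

−3

g'(t) = 2t − 3.
N(t) = t·g'(t) − g(t) = t·(2t − 3) − (t^2 − 3t + 4) = t^2 − 4.
N(-1) = −3.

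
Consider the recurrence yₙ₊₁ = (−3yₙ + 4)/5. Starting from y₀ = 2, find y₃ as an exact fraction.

22/125

y₁ = (−3·2 + 4)/5 = −2/5.
y₂ = (−3·(−2/5) + 4)/5 = 26/25.
y₃ = (−3·(26/25) + 4)/5 = 22/125.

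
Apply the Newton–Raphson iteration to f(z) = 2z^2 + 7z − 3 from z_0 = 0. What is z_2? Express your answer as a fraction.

f'(z) = 4z + 7.
f(0) = −3, f'(0) = 7, so z_1 = 0 − (−3)/7 = 3/7.
f(3/7) = 18/49, f'(3/7) = 61/7, so z_2 = (3/7) − (18/49)/(61/7) = 165/427.

165/427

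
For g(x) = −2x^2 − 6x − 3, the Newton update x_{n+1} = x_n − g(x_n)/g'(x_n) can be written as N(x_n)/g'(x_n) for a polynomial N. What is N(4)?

g'(x) = −4x − 6.
N(x) = x·g'(x) − g(x) = x·(−4x − 6) − (−2x^2 − 6x − 3) = −2x^2 + 3.
N(4) = −29.

−29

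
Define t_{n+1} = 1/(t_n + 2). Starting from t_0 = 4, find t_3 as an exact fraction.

13/32

t_1 = 1/(4 + 2) = 1/6.
t_2 = 1/(1/6 + 2) = 6/13.
t_3 = 1/(6/13 + 2) = 13/32.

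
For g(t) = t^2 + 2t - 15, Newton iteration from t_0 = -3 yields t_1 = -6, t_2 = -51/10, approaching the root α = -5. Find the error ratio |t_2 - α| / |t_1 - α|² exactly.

1/10

t_1 - α = -6 - (-5) = -6 + 5 = -1, so |t_1 - α| = 1.
t_2 - α = -51/10 - (-5) = -51/10 + 5 = -1/10, so |t_2 - α| = 1/10.
|t_1 - α|² = 1.
Ratio = (1/10) / 1 = 1/10.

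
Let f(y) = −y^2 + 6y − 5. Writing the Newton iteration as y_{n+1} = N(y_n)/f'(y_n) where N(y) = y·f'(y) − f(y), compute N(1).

f'(y) = −2y + 6.
N(y) = y·f'(y) − f(y) = y·(−2y + 6) − (−y^2 + 6y − 5) = −y^2 + 5.
N(1) = 4.

4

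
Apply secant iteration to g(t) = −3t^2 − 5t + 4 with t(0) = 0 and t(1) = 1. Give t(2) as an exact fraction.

1/2

g(0) = 4, g(1) = −4. t(2) = 1 − (−4)·(1 − 0)/((−4) − 4) = 1/2.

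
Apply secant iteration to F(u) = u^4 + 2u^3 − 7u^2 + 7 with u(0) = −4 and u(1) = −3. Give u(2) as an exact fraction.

F(−4) = 23, F(−3) = −29. u(2) = (−3) − (−29)·((−3) − (−4))/((−29) − 23) = −185/52.

−185/52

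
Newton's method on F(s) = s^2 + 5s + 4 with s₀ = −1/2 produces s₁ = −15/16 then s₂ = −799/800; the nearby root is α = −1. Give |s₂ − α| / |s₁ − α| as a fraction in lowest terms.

s₁ − α = −15/16 − (−1) = −15/16 + 1 = 1/16, so |s₁ − α| = 1/16.
s₂ − α = −799/800 − (−1) = −799/800 + 1 = 1/800, so |s₂ − α| = 1/800.
Ratio = (1/800) / (1/16) = 1/50.

1/50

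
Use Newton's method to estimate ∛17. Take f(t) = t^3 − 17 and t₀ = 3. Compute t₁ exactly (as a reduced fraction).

71/27

f'(t) = 3t^2.
f(3) = 10, f'(3) = 27, so t₁ = 3 − 10/27 = 71/27.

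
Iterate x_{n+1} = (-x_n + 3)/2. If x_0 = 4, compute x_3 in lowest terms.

5/8

x_1 = (-4 + 3)/2 = -1/2.
x_2 = (-(-1/2) + 3)/2 = 7/4.
x_3 = (-(7/4) + 3)/2 = 5/8.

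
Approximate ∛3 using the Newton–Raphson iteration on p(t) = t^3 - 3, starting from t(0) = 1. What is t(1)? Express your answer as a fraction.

5/3

p'(t) = 3t^2.
p(1) = -2, p'(1) = 3, so t(1) = 1 - (-2)/3 = 5/3.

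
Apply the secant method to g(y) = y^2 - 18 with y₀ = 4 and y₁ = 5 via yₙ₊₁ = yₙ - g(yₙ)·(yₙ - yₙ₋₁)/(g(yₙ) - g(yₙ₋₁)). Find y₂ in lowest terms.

g(4) = -2, g(5) = 7. y₂ = 5 - 7·(5 - 4)/(7 - (-2)) = 38/9.

38/9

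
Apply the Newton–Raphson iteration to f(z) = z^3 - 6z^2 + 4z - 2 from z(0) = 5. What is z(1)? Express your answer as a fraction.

102/19

f'(z) = 3z^2 - 12z + 4.
f(5) = -7, f'(5) = 19, so z(1) = 5 - (-7)/19 = 102/19.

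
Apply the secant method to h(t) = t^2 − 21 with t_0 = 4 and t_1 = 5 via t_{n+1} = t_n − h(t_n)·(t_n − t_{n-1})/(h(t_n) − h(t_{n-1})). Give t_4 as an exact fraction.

4051/884

h(4) = −5, h(5) = 4. t_2 = 5 − 4·(5 − 4)/(4 − (−5)) = 41/9.
h(5) = 4, h(41/9) = −20/81. t_3 = (41/9) − (−20/81)·((41/9) − 5)/((−20/81) − 4) = 197/43.
h(41/9) = −20/81, h(197/43) = −20/1849. t_4 = (197/43) − (−20/1849)·((197/43) − (41/9))/((−20/1849) − (−20/81)) = 4051/884.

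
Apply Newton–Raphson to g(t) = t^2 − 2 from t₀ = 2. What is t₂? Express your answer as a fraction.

g'(t) = 2t.
g(2) = 2, g'(2) = 4, so t₁ = 2 − 2/4 = 3/2.
g(3/2) = 1/4, g'(3/2) = 3, so t₂ = (3/2) − (1/4)/3 = 17/12.

17/12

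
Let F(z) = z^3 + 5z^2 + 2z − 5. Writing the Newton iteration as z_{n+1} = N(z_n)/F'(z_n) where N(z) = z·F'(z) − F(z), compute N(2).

F'(z) = 3z^2 + 10z + 2.
N(z) = z·F'(z) − F(z) = z·(3z^2 + 10z + 2) − (z^3 + 5z^2 + 2z − 5) = 2z^3 + 5z^2 + 5.
N(2) = 41.

41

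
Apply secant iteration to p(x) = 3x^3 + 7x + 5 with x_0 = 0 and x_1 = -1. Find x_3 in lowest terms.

p(0) = 5, p(-1) = -5. x_2 = (-1) - (-5)·((-1) - 0)/((-5) - 5) = -1/2.
p(-1) = -5, p(-1/2) = 9/8. x_3 = (-1/2) - (9/8)·((-1/2) - (-1))/((9/8) - (-5)) = -29/49.

-29/49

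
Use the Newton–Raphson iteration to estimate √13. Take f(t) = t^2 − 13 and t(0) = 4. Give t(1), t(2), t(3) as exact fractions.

t(1) = 29/8, t(2) = 1673/464, t(3) = 5597777/1552544

f'(t) = 2t.
f(4) = 3, f'(4) = 8, so t(1) = 4 − 3/8 = 29/8.
f(29/8) = 9/64, f'(29/8) = 29/4, so t(2) = (29/8) − (9/64)/(29/4) = 1673/464.
f(1673/464) = 81/215296, f'(1673/464) = 1673/232, so t(3) = (1673/464) − (81/215296)/(1673/232) = 5597777/1552544.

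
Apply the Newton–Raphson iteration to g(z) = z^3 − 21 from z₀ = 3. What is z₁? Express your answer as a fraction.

g'(z) = 3z^2.
g(3) = 6, g'(3) = 27, so z₁ = 3 − 6/27 = 25/9.

25/9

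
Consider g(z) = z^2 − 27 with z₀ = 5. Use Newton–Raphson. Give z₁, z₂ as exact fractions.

z₁ = 26/5, z₂ = 1351/260

g'(z) = 2z.
g(5) = −2, g'(5) = 10, so z₁ = 5 − (−2)/10 = 26/5.
g(26/5) = 1/25, g'(26/5) = 52/5, so z₂ = (26/5) − (1/25)/(52/5) = 1351/260.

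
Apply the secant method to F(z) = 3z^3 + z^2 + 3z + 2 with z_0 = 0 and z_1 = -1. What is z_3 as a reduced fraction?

F(0) = 2, F(-1) = -3. z_2 = (-1) - (-3)·((-1) - 0)/((-3) - 2) = -2/5.
F(-1) = -3, F(-2/5) = 96/125. z_3 = (-2/5) - (96/125)·((-2/5) - (-1))/((96/125) - (-3)) = -82/157.

-82/157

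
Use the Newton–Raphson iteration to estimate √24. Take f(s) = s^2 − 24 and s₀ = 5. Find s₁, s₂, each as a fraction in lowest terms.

f'(s) = 2s.
f(5) = 1, f'(5) = 10, so s₁ = 5 − 1/10 = 49/10.
f(49/10) = 1/100, f'(49/10) = 49/5, so s₂ = (49/10) − (1/100)/(49/5) = 4801/980.

s₁ = 49/10, s₂ = 4801/980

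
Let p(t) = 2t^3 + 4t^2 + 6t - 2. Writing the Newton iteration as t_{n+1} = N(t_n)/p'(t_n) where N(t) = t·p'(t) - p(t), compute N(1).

10

p'(t) = 6t^2 + 8t + 6.
N(t) = t·p'(t) - p(t) = t·(6t^2 + 8t + 6) - (2t^3 + 4t^2 + 6t - 2) = 4t^3 + 4t^2 + 2.
N(1) = 10.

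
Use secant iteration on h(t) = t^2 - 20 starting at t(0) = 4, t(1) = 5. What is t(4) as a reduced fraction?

1525/341

h(4) = -4, h(5) = 5. t(2) = 5 - 5·(5 - 4)/(5 - (-4)) = 40/9.
h(5) = 5, h(40/9) = -20/81. t(3) = (40/9) - (-20/81)·((40/9) - 5)/((-20/81) - 5) = 76/17.
h(40/9) = -20/81, h(76/17) = -4/289. t(4) = (76/17) - (-4/289)·((76/17) - (40/9))/((-4/289) - (-20/81)) = 1525/341.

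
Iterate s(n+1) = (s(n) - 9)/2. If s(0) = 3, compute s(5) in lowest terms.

-69/8

s(1) = (3 - 9)/2 = -3.
s(2) = ((-3) - 9)/2 = -6.
s(3) = ((-6) - 9)/2 = -15/2.
s(4) = ((-15/2) - 9)/2 = -33/4.
s(5) = ((-33/4) - 9)/2 = -69/8.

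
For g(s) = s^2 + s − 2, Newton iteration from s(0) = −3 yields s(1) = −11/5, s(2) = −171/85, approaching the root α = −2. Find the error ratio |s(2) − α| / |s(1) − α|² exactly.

5/17

s(1) − α = −11/5 − (−2) = −11/5 + 2 = −1/5, so |s(1) − α| = 1/5.
s(2) − α = −171/85 − (−2) = −171/85 + 2 = −1/85, so |s(2) − α| = 1/85.
|s(1) − α|² = 1/25.
Ratio = (1/85) / (1/25) = 5/17.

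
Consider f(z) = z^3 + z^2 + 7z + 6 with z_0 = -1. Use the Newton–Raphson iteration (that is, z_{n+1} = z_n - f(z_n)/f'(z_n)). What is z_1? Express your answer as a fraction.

-7/8

f'(z) = 3z^2 + 2z + 7.
f(-1) = -1, f'(-1) = 8, so z_1 = (-1) - (-1)/8 = -7/8.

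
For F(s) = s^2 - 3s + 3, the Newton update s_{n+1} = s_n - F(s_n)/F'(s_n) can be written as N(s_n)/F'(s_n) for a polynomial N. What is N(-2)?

F'(s) = 2s - 3.
N(s) = s·F'(s) - F(s) = s·(2s - 3) - (s^2 - 3s + 3) = s^2 - 3.
N(-2) = 1.

1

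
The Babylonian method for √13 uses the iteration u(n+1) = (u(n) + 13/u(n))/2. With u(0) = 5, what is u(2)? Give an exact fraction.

u(1) = (5 + 13/5)/2 = 19/5.
u(2) = (19/5 + 13/(19/5))/2 = 343/95.

343/95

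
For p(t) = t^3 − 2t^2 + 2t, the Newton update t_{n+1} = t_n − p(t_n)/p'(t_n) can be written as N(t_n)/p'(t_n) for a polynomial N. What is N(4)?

96

p'(t) = 3t^2 − 4t + 2.
N(t) = t·p'(t) − p(t) = t·(3t^2 − 4t + 2) − (t^3 − 2t^2 + 2t) = 2t^3 − 2t^2.
N(4) = 96.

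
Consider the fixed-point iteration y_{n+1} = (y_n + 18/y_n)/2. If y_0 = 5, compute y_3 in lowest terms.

y_1 = (5 + 18/5)/2 = 43/10.
y_2 = (43/10 + 18/(43/10))/2 = 3649/860.
y_3 = (3649/860 + 18/(3649/860))/2 = 26628001/6276280.

26628001/6276280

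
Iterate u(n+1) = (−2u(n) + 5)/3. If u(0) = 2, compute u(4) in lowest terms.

u(1) = (−2·2 + 5)/3 = 1/3.
u(2) = (−2·(1/3) + 5)/3 = 13/9.
u(3) = (−2·(13/9) + 5)/3 = 19/27.
u(4) = (−2·(19/27) + 5)/3 = 97/81.

97/81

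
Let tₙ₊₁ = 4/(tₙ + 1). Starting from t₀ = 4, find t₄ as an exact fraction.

116/65

t₁ = 4/(4 + 1) = 4/5.
t₂ = 4/(4/5 + 1) = 20/9.
t₃ = 4/(20/9 + 1) = 36/29.
t₄ = 4/(36/29 + 1) = 116/65.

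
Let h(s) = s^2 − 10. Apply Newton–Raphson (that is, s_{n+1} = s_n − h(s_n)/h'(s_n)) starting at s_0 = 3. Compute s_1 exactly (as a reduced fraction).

h'(s) = 2s.
h(3) = −1, h'(3) = 6, so s_1 = 3 − (−1)/6 = 19/6.

19/6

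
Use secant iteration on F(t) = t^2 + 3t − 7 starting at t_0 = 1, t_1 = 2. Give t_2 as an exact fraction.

3/2

F(1) = −3, F(2) = 3. t_2 = 2 − 3·(2 − 1)/(3 − (−3)) = 3/2.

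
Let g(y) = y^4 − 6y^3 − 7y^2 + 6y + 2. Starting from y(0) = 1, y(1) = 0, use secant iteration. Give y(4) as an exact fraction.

−448065/2859986

g(1) = −4, g(0) = 2. y(2) = 0 − 2·(0 − 1)/(2 − (−4)) = 1/3.
g(0) = 2, g(1/3) = 244/81. y(3) = (1/3) − (244/81)·((1/3) − 0)/((244/81) − 2) = −27/41.
g(1/3) = 244/81, g(−27/41) = −8718364/2825761. y(4) = (−27/41) − (−8718364/2825761)·((−27/41) − (1/3))/((−8718364/2825761) − (244/81)) = −448065/2859986.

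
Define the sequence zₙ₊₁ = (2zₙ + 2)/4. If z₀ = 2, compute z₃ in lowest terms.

z₁ = (2·2 + 2)/4 = 3/2.
z₂ = (2·(3/2) + 2)/4 = 5/4.
z₃ = (2·(5/4) + 2)/4 = 9/8.

9/8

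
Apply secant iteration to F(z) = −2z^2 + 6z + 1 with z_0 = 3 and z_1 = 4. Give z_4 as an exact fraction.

F(3) = 1, F(4) = −7. z_2 = 4 − (−7)·(4 − 3)/((−7) − 1) = 25/8.
F(4) = −7, F(25/8) = 7/32. z_3 = (25/8) − (7/32)·((25/8) − 4)/((7/32) − (−7)) = 104/33.
F(25/8) = 7/32, F(104/33) = 49/1089. z_4 = (104/33) − (49/1089)·((104/33) − (25/8))/((49/1089) − (7/32)) = 2732/865.

2732/865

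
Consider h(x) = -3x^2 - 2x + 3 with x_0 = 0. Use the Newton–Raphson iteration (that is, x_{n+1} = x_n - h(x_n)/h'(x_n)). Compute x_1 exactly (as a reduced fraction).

3/2

h'(x) = -6x - 2.
h(0) = 3, h'(0) = -2, so x_1 = 0 - 3/(-2) = 3/2.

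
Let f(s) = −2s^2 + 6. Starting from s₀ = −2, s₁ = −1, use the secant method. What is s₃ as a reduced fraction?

−7/4

f(−2) = −2, f(−1) = 4. s₂ = (−1) − 4·((−1) − (−2))/(4 − (−2)) = −5/3.
f(−1) = 4, f(−5/3) = 4/9. s₃ = (−5/3) − (4/9)·((−5/3) − (−1))/((4/9) − 4) = −7/4.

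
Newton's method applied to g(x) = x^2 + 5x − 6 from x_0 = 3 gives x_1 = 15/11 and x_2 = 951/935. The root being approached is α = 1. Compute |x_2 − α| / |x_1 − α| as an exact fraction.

4/85

x_1 − α = 15/11 − 1 = 4/11, so |x_1 − α| = 4/11.
x_2 − α = 951/935 − 1 = 16/935, so |x_2 − α| = 16/935.
Ratio = (16/935) / (4/11) = 4/85.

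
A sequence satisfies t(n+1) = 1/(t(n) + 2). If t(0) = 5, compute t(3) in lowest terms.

t(1) = 1/(5 + 2) = 1/7.
t(2) = 1/(1/7 + 2) = 7/15.
t(3) = 1/(7/15 + 2) = 15/37.

15/37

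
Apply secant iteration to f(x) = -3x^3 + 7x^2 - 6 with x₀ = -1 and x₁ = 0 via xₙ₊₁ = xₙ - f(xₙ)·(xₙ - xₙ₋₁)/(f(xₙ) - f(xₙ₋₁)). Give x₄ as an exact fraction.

-173325/231763

f(-1) = 4, f(0) = -6. x₂ = 0 - (-6)·(0 - (-1))/((-6) - 4) = -3/5.
f(0) = -6, f(-3/5) = -354/125. x₃ = (-3/5) - (-354/125)·((-3/5) - 0)/((-354/125) - (-6)) = -25/22.
f(-3/5) = -354/125, f(-25/22) = 79237/10648. x₄ = (-25/22) - (79237/10648)·((-25/22) - (-3/5))/((79237/10648) - (-354/125)) = -173325/231763.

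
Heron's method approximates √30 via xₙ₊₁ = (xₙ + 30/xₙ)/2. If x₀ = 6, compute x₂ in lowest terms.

x₁ = (6 + 30/6)/2 = 11/2.
x₂ = (11/2 + 30/(11/2))/2 = 241/44.

241/44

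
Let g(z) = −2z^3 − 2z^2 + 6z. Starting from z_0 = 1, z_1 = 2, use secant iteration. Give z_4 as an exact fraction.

33159296/25136077

g(1) = 2, g(2) = −12. z_2 = 2 − (−12)·(2 − 1)/((−12) − 2) = 8/7.
g(2) = −12, g(8/7) = 432/343. z_3 = (8/7) − (432/343)·((8/7) − 2)/((432/343) − (−12)) = 464/379.
g(8/7) = 432/343, g(464/379) = 36907488/54439939. z_4 = (464/379) − (36907488/54439939)·((464/379) − (8/7))/((36907488/54439939) − (432/343)) = 33159296/25136077.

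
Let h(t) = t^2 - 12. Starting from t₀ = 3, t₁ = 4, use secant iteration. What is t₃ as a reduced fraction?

45/13

h(3) = -3, h(4) = 4. t₂ = 4 - 4·(4 - 3)/(4 - (-3)) = 24/7.
h(4) = 4, h(24/7) = -12/49. t₃ = (24/7) - (-12/49)·((24/7) - 4)/((-12/49) - 4) = 45/13.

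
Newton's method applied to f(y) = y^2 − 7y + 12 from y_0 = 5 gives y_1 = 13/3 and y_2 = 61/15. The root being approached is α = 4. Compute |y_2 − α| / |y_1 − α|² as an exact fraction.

y_1 − α = 13/3 − 4 = 1/3, so |y_1 − α| = 1/3.
y_2 − α = 61/15 − 4 = 1/15, so |y_2 − α| = 1/15.
|y_1 − α|² = 1/9.
Ratio = (1/15) / (1/9) = 3/5.

3/5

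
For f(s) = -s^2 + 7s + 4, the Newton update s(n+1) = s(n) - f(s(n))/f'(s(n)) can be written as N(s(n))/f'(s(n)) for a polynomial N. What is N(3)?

-13

f'(s) = -2s + 7.
N(s) = s·f'(s) - f(s) = s·(-2s + 7) - (-s^2 + 7s + 4) = -s^2 - 4.
N(3) = -13.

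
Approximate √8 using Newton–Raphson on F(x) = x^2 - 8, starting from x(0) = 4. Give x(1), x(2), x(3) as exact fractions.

F'(x) = 2x.
F(4) = 8, F'(4) = 8, so x(1) = 4 - 8/8 = 3.
F(3) = 1, F'(3) = 6, so x(2) = 3 - 1/6 = 17/6.
F(17/6) = 1/36, F'(17/6) = 17/3, so x(3) = (17/6) - (1/36)/(17/3) = 577/204.

x(1) = 3, x(2) = 17/6, x(3) = 577/204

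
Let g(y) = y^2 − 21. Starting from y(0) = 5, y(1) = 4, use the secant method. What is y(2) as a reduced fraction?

g(5) = 4, g(4) = −5. y(2) = 4 − (−5)·(4 − 5)/((−5) − 4) = 41/9.

41/9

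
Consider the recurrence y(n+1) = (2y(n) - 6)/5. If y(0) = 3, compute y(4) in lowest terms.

y(1) = (2·3 - 6)/5 = 0.
y(2) = (2·0 - 6)/5 = -6/5.
y(3) = (2·(-6/5) - 6)/5 = -42/25.
y(4) = (2·(-42/25) - 6)/5 = -234/125.

-234/125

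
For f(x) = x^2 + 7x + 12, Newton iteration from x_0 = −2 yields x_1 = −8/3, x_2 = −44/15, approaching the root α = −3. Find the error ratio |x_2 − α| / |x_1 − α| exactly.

1/5

x_1 − α = −8/3 − (−3) = −8/3 + 3 = 1/3, so |x_1 − α| = 1/3.
x_2 − α = −44/15 − (−3) = −44/15 + 3 = 1/15, so |x_2 − α| = 1/15.
Ratio = (1/15) / (1/3) = 1/5.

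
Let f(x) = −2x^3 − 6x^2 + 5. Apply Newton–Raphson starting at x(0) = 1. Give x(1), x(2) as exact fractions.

f'(x) = −6x^2 − 12x.
f(1) = −3, f'(1) = −18, so x(1) = 1 − (−3)/(−18) = 5/6.
f(5/6) = −35/108, f'(5/6) = −85/6, so x(2) = (5/6) − (−35/108)/(−85/6) = 124/153.

x(1) = 5/6, x(2) = 124/153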